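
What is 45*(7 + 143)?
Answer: 6750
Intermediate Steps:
45*(7 + 143) = 45*150 = 6750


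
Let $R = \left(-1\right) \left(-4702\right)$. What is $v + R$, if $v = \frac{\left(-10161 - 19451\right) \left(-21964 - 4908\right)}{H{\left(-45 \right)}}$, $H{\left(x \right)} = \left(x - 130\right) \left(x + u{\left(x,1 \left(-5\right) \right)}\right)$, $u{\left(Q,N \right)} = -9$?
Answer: $\frac{420083782}{4725} \approx 88907.0$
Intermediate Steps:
$H{\left(x \right)} = \left(-130 + x\right) \left(-9 + x\right)$ ($H{\left(x \right)} = \left(x - 130\right) \left(x - 9\right) = \left(-130 + x\right) \left(-9 + x\right)$)
$v = \frac{397866832}{4725}$ ($v = \frac{\left(-10161 - 19451\right) \left(-21964 - 4908\right)}{1170 + \left(-45\right)^{2} - -6255} = \frac{\left(-29612\right) \left(-26872\right)}{1170 + 2025 + 6255} = \frac{795733664}{9450} = 795733664 \cdot \frac{1}{9450} = \frac{397866832}{4725} \approx 84205.0$)
$R = 4702$
$v + R = \frac{397866832}{4725} + 4702 = \frac{420083782}{4725}$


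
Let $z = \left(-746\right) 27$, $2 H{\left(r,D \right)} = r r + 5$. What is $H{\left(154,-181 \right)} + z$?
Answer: $- \frac{16563}{2} \approx -8281.5$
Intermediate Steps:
$H{\left(r,D \right)} = \frac{5}{2} + \frac{r^{2}}{2}$ ($H{\left(r,D \right)} = \frac{r r + 5}{2} = \frac{r^{2} + 5}{2} = \frac{5 + r^{2}}{2} = \frac{5}{2} + \frac{r^{2}}{2}$)
$z = -20142$
$H{\left(154,-181 \right)} + z = \left(\frac{5}{2} + \frac{154^{2}}{2}\right) - 20142 = \left(\frac{5}{2} + \frac{1}{2} \cdot 23716\right) - 20142 = \left(\frac{5}{2} + 11858\right) - 20142 = \frac{23721}{2} - 20142 = - \frac{16563}{2}$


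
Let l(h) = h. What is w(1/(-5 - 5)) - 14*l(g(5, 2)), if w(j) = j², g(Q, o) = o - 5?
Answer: 4201/100 ≈ 42.010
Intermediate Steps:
g(Q, o) = -5 + o
w(1/(-5 - 5)) - 14*l(g(5, 2)) = (1/(-5 - 5))² - 14*(-5 + 2) = (1/(-10))² - 14*(-3) = (-⅒)² + 42 = 1/100 + 42 = 4201/100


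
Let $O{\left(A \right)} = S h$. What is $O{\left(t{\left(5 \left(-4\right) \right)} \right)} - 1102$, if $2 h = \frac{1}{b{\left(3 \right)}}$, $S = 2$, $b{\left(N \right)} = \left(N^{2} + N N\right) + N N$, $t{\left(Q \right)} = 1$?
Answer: $- \frac{29753}{27} \approx -1102.0$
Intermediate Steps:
$b{\left(N \right)} = 3 N^{2}$ ($b{\left(N \right)} = \left(N^{2} + N^{2}\right) + N^{2} = 2 N^{2} + N^{2} = 3 N^{2}$)
$h = \frac{1}{54}$ ($h = \frac{1}{2 \cdot 3 \cdot 3^{2}} = \frac{1}{2 \cdot 3 \cdot 9} = \frac{1}{2 \cdot 27} = \frac{1}{2} \cdot \frac{1}{27} = \frac{1}{54} \approx 0.018519$)
$O{\left(A \right)} = \frac{1}{27}$ ($O{\left(A \right)} = 2 \cdot \frac{1}{54} = \frac{1}{27}$)
$O{\left(t{\left(5 \left(-4\right) \right)} \right)} - 1102 = \frac{1}{27} - 1102 = - \frac{29753}{27}$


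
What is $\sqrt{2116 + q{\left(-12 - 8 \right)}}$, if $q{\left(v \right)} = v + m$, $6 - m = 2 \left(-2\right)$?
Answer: $9 \sqrt{26} \approx 45.891$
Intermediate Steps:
$m = 10$ ($m = 6 - 2 \left(-2\right) = 6 - -4 = 6 + 4 = 10$)
$q{\left(v \right)} = 10 + v$ ($q{\left(v \right)} = v + 10 = 10 + v$)
$\sqrt{2116 + q{\left(-12 - 8 \right)}} = \sqrt{2116 + \left(10 - 20\right)} = \sqrt{2116 - 10} = \sqrt{2106} = 9 \sqrt{26}$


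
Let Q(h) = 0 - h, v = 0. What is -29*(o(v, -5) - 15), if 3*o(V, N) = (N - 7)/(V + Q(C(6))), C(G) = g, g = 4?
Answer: 406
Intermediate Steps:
C(G) = 4
Q(h) = -h
o(V, N) = (-7 + N)/(3*(-4 + V)) (o(V, N) = ((N - 7)/(V - 1*4))/3 = ((-7 + N)/(V - 4))/3 = ((-7 + N)/(-4 + V))/3 = (-7 + N)/(3*(-4 + V)))
-29*(o(v, -5) - 15) = -29*((-7 - 5)/(3*(-4 + 0)) - 15) = -29*((⅓)*(-12)/(-4) - 15) = -29*((⅓)*(-¼)*(-12) - 15) = -29*(1 - 15) = -29*(-14) = 406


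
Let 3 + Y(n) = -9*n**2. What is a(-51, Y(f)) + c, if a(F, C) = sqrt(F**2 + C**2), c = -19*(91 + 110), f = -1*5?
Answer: -3819 + 3*sqrt(6065) ≈ -3585.4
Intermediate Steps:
f = -5
Y(n) = -3 - 9*n**2
c = -3819 (c = -19*201 = -3819)
a(F, C) = sqrt(C**2 + F**2)
a(-51, Y(f)) + c = sqrt((-3 - 9*(-5)**2)**2 + (-51)**2) - 3819 = sqrt((-3 - 9*25)**2 + 2601) - 3819 = sqrt((-3 - 225)**2 + 2601) - 3819 = sqrt((-228)**2 + 2601) - 3819 = sqrt(51984 + 2601) - 3819 = sqrt(54585) - 3819 = 3*sqrt(6065) - 3819 = -3819 + 3*sqrt(6065)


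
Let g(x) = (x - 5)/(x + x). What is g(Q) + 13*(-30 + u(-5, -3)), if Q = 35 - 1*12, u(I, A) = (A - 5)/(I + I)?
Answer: -43609/115 ≈ -379.21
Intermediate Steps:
u(I, A) = (-5 + A)/(2*I) (u(I, A) = (-5 + A)/((2*I)) = (-5 + A)*(1/(2*I)) = (-5 + A)/(2*I))
Q = 23 (Q = 35 - 12 = 23)
g(x) = (-5 + x)/(2*x) (g(x) = (-5 + x)/((2*x)) = (-5 + x)*(1/(2*x)) = (-5 + x)/(2*x))
g(Q) + 13*(-30 + u(-5, -3)) = (½)*(-5 + 23)/23 + 13*(-30 + (½)*(-5 - 3)/(-5)) = (½)*(1/23)*18 + 13*(-30 + (½)*(-⅕)*(-8)) = 9/23 + 13*(-30 + ⅘) = 9/23 + 13*(-146/5) = 9/23 - 1898/5 = -43609/115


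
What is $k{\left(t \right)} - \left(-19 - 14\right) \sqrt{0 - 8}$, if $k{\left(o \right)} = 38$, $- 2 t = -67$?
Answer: $38 + 66 i \sqrt{2} \approx 38.0 + 93.338 i$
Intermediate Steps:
$t = \frac{67}{2}$ ($t = \left(- \frac{1}{2}\right) \left(-67\right) = \frac{67}{2} \approx 33.5$)
$k{\left(t \right)} - \left(-19 - 14\right) \sqrt{0 - 8} = 38 - \left(-19 - 14\right) \sqrt{0 - 8} = 38 - - 33 \sqrt{-8} = 38 - - 33 \cdot 2 i \sqrt{2} = 38 - - 66 i \sqrt{2} = 38 + 66 i \sqrt{2}$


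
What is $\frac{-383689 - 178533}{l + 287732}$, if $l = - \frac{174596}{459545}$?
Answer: $- \frac{129183154495}{66112813672} \approx -1.954$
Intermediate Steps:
$l = - \frac{174596}{459545}$ ($l = \left(-174596\right) \frac{1}{459545} = - \frac{174596}{459545} \approx -0.37993$)
$\frac{-383689 - 178533}{l + 287732} = \frac{-383689 - 178533}{- \frac{174596}{459545} + 287732} = - \frac{562222}{\frac{132225627344}{459545}} = \left(-562222\right) \frac{459545}{132225627344} = - \frac{129183154495}{66112813672}$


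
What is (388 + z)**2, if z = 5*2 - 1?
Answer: 157609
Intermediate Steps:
z = 9 (z = 10 - 1 = 9)
(388 + z)**2 = (388 + 9)**2 = 397**2 = 157609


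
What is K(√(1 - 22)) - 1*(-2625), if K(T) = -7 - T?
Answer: 2618 - I*√21 ≈ 2618.0 - 4.5826*I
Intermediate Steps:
K(√(1 - 22)) - 1*(-2625) = (-7 - √(1 - 22)) - 1*(-2625) = (-7 - √(-21)) + 2625 = (-7 - I*√21) + 2625 = 2618 - I*√21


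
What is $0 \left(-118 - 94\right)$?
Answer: $0$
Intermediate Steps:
$0 \left(-118 - 94\right) = 0 \left(-212\right) = 0$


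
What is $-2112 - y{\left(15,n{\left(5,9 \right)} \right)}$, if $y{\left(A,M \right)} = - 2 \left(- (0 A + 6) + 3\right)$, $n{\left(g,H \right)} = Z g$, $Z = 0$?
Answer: $-2118$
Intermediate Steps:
$n{\left(g,H \right)} = 0$ ($n{\left(g,H \right)} = 0 g = 0$)
$y{\left(A,M \right)} = 6$ ($y{\left(A,M \right)} = - 2 \left(- (0 + 6) + 3\right) = - 2 \left(\left(-1\right) 6 + 3\right) = - 2 \left(-6 + 3\right) = \left(-2\right) \left(-3\right) = 6$)
$-2112 - y{\left(15,n{\left(5,9 \right)} \right)} = -2112 - 6 = -2118$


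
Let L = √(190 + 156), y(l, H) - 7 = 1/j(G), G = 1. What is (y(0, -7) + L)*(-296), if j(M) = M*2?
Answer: -2220 - 296*√346 ≈ -7725.9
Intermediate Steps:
j(M) = 2*M
y(l, H) = 15/2 (y(l, H) = 7 + 1/(2*1) = 7 + 1/2 = 7 + ½ = 15/2)
L = √346 ≈ 18.601
(y(0, -7) + L)*(-296) = (15/2 + √346)*(-296) = -2220 - 296*√346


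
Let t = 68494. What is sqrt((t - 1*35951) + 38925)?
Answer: 2*sqrt(17867) ≈ 267.33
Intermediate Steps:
sqrt((t - 1*35951) + 38925) = sqrt((68494 - 1*35951) + 38925) = sqrt((68494 - 35951) + 38925) = sqrt(32543 + 38925) = sqrt(71468) = 2*sqrt(17867)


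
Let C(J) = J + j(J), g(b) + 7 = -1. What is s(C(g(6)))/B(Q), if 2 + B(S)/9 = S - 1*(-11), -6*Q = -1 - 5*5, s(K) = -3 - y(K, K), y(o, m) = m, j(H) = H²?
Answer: -59/120 ≈ -0.49167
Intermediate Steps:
g(b) = -8 (g(b) = -7 - 1 = -8)
C(J) = J + J²
s(K) = -3 - K
Q = 13/3 (Q = -(-1 - 5*5)/6 = -(-1 - 25)/6 = -⅙*(-26) = 13/3 ≈ 4.3333)
B(S) = 81 + 9*S (B(S) = -18 + 9*(S - 1*(-11)) = -18 + 9*(S + 11) = -18 + 9*(11 + S) = -18 + (99 + 9*S) = 81 + 9*S)
s(C(g(6)))/B(Q) = (-3 - (-8)*(1 - 8))/(81 + 9*(13/3)) = (-3 - (-8)*(-7))/(81 + 39) = (-3 - 1*56)/120 = (-3 - 56)*(1/120) = -59*1/120 = -59/120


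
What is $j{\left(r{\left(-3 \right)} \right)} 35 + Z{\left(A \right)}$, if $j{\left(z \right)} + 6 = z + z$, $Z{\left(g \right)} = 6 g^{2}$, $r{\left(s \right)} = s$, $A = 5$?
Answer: $-270$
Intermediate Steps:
$j{\left(z \right)} = -6 + 2 z$ ($j{\left(z \right)} = -6 + \left(z + z\right) = -6 + 2 z$)
$j{\left(r{\left(-3 \right)} \right)} 35 + Z{\left(A \right)} = \left(-6 + 2 \left(-3\right)\right) 35 + 6 \cdot 5^{2} = \left(-6 - 6\right) 35 + 6 \cdot 25 = \left(-12\right) 35 + 150 = -420 + 150 = -270$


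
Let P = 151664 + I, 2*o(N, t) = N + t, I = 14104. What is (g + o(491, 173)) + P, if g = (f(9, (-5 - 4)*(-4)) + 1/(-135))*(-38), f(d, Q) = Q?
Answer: 22238858/135 ≈ 1.6473e+5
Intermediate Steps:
g = -184642/135 (g = ((-5 - 4)*(-4) + 1/(-135))*(-38) = (-9*(-4) - 1/135)*(-38) = (36 - 1/135)*(-38) = (4859/135)*(-38) = -184642/135 ≈ -1367.7)
o(N, t) = N/2 + t/2 (o(N, t) = (N + t)/2 = N/2 + t/2)
P = 165768 (P = 151664 + 14104 = 165768)
(g + o(491, 173)) + P = (-184642/135 + ((½)*491 + (½)*173)) + 165768 = (-184642/135 + (491/2 + 173/2)) + 165768 = (-184642/135 + 332) + 165768 = -139822/135 + 165768 = 22238858/135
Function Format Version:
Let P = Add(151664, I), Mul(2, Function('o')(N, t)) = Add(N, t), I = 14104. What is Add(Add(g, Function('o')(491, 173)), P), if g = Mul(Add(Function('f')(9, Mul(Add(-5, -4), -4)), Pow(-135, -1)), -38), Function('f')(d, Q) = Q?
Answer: Rational(22238858, 135) ≈ 1.6473e+5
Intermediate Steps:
g = Rational(-184642, 135) (g = Mul(Add(Mul(Add(-5, -4), -4), Pow(-135, -1)), -38) = Mul(Add(Mul(-9, -4), Rational(-1, 135)), -38) = Mul(Add(36, Rational(-1, 135)), -38) = Mul(Rational(4859, 135), -38) = Rational(-184642, 135) ≈ -1367.7)
Function('o')(N, t) = Add(Mul(Rational(1, 2), N), Mul(Rational(1, 2), t)) (Function('o')(N, t) = Mul(Rational(1, 2), Add(N, t)) = Add(Mul(Rational(1, 2), N), Mul(Rational(1, 2), t)))
P = 165768 (P = Add(151664, 14104) = 165768)
Add(Add(g, Function('o')(491, 173)), P) = Add(Add(Rational(-184642, 135), Add(Mul(Rational(1, 2), 491), Mul(Rational(1, 2), 173))), 165768) = Add(Add(Rational(-184642, 135), Add(Rational(491, 2), Rational(173, 2))), 165768) = Add(Add(Rational(-184642, 135), 332), 165768) = Add(Rational(-139822, 135), 165768) = Rational(22238858, 135)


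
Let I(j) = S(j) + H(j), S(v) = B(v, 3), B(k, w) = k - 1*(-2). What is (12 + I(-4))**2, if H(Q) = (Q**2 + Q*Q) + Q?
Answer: 1444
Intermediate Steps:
B(k, w) = 2 + k (B(k, w) = k + 2 = 2 + k)
H(Q) = Q + 2*Q**2 (H(Q) = (Q**2 + Q**2) + Q = 2*Q**2 + Q = Q + 2*Q**2)
S(v) = 2 + v
I(j) = 2 + j + j*(1 + 2*j) (I(j) = (2 + j) + j*(1 + 2*j) = 2 + j + j*(1 + 2*j))
(12 + I(-4))**2 = (12 + (2 + 2*(-4) + 2*(-4)**2))**2 = (12 + (2 - 8 + 2*16))**2 = (12 + (2 - 8 + 32))**2 = (12 + 26)**2 = 38**2 = 1444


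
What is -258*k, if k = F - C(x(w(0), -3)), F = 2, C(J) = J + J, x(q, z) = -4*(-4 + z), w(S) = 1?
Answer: 13932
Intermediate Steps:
x(q, z) = 16 - 4*z
C(J) = 2*J
k = -54 (k = 2 - 2*(16 - 4*(-3)) = 2 - 2*(16 + 12) = 2 - 2*28 = 2 - 1*56 = 2 - 56 = -54)
-258*k = -258*(-54) = 13932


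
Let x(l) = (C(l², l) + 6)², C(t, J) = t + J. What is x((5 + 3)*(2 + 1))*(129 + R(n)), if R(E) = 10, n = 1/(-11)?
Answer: 51045804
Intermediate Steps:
C(t, J) = J + t
x(l) = (6 + l + l²)² (x(l) = ((l + l²) + 6)² = (6 + l + l²)²)
n = -1/11 ≈ -0.090909
x((5 + 3)*(2 + 1))*(129 + R(n)) = (6 + (5 + 3)*(2 + 1) + ((5 + 3)*(2 + 1))²)²*(129 + 10) = (6 + 8*3 + (8*3)²)²*139 = (6 + 24 + 24²)²*139 = (6 + 24 + 576)²*139 = 606²*139 = 367236*139 = 51045804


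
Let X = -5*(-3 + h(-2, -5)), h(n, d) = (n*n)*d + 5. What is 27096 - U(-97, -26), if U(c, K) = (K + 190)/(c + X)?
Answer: 189836/7 ≈ 27119.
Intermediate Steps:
h(n, d) = 5 + d*n² (h(n, d) = n²*d + 5 = d*n² + 5 = 5 + d*n²)
X = 90 (X = -5*(-3 + (5 - 5*(-2)²)) = -5*(-3 + (5 - 5*4)) = -5*(-3 + (5 - 20)) = -5*(-3 - 15) = -5*(-18) = 90)
U(c, K) = (190 + K)/(90 + c) (U(c, K) = (K + 190)/(c + 90) = (190 + K)/(90 + c))
27096 - U(-97, -26) = 27096 - (190 - 26)/(90 - 97) = 27096 - 164/(-7) = 27096 - (-1)*164/7 = 27096 - 1*(-164/7) = 27096 + 164/7 = 189836/7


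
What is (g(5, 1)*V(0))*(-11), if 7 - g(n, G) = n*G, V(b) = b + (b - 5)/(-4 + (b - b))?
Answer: -55/2 ≈ -27.500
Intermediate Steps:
V(b) = 5/4 + 3*b/4 (V(b) = b + (-5 + b)/(-4 + 0) = b + (-5 + b)/(-4) = b + (-5 + b)*(-¼) = b + (5/4 - b/4) = 5/4 + 3*b/4)
g(n, G) = 7 - G*n (g(n, G) = 7 - n*G = 7 - G*n)
(g(5, 1)*V(0))*(-11) = ((7 - 1*1*5)*(5/4 + (¾)*0))*(-11) = ((7 - 5)*(5/4 + 0))*(-11) = (2*(5/4))*(-11) = (5/2)*(-11) = -55/2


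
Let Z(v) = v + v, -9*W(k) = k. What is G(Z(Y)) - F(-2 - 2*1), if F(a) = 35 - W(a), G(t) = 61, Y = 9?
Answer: 238/9 ≈ 26.444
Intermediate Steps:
W(k) = -k/9
Z(v) = 2*v
F(a) = 35 + a/9 (F(a) = 35 - (-1)*a/9 = 35 + a/9)
G(Z(Y)) - F(-2 - 2*1) = 61 - (35 + (-2 - 2*1)/9) = 61 - (35 + (-2 - 2)/9) = 61 - (35 + (1/9)*(-4)) = 61 - (35 - 4/9) = 61 - 1*311/9 = 61 - 311/9 = 238/9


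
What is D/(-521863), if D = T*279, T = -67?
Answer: 279/7789 ≈ 0.035820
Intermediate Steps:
D = -18693 (D = -67*279 = -18693)
D/(-521863) = -18693/(-521863) = -18693*(-1/521863) = 279/7789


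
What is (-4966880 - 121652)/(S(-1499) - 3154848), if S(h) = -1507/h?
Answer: 7627709468/4729115645 ≈ 1.6129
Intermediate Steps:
(-4966880 - 121652)/(S(-1499) - 3154848) = (-4966880 - 121652)/(-1507/(-1499) - 3154848) = -5088532/(-1507*(-1/1499) - 3154848) = -5088532/(1507/1499 - 3154848) = -5088532/(-4729115645/1499) = -5088532*(-1499/4729115645) = 7627709468/4729115645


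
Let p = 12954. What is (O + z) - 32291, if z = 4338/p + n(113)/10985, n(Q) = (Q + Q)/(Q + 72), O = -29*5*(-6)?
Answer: -137860485797666/4387573775 ≈ -31421.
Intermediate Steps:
O = 870 (O = -145*(-6) = 870)
n(Q) = 2*Q/(72 + Q) (n(Q) = (2*Q)/(72 + Q) = 2*Q/(72 + Q))
z = 1469786609/4387573775 (z = 4338/12954 + (2*113/(72 + 113))/10985 = 4338*(1/12954) + (2*113/185)*(1/10985) = 723/2159 + (2*113*(1/185))*(1/10985) = 723/2159 + (226/185)*(1/10985) = 723/2159 + 226/2032225 = 1469786609/4387573775 ≈ 0.33499)
(O + z) - 32291 = (870 + 1469786609/4387573775) - 32291 = 3818658970859/4387573775 - 32291 = -137860485797666/4387573775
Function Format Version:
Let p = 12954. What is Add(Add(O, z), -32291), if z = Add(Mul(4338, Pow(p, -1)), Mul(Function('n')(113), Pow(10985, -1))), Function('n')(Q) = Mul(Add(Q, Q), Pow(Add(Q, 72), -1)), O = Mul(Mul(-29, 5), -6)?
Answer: Rational(-137860485797666, 4387573775) ≈ -31421.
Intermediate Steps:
O = 870 (O = Mul(-145, -6) = 870)
Function('n')(Q) = Mul(2, Q, Pow(Add(72, Q), -1)) (Function('n')(Q) = Mul(Mul(2, Q), Pow(Add(72, Q), -1)) = Mul(2, Q, Pow(Add(72, Q), -1)))
z = Rational(1469786609, 4387573775) (z = Add(Mul(4338, Pow(12954, -1)), Mul(Mul(2, 113, Pow(Add(72, 113), -1)), Pow(10985, -1))) = Add(Mul(4338, Rational(1, 12954)), Mul(Mul(2, 113, Pow(185, -1)), Rational(1, 10985))) = Add(Rational(723, 2159), Mul(Mul(2, 113, Rational(1, 185)), Rational(1, 10985))) = Add(Rational(723, 2159), Mul(Rational(226, 185), Rational(1, 10985))) = Add(Rational(723, 2159), Rational(226, 2032225)) = Rational(1469786609, 4387573775) ≈ 0.33499)
Add(Add(O, z), -32291) = Add(Add(870, Rational(1469786609, 4387573775)), -32291) = Add(Rational(3818658970859, 4387573775), -32291) = Rational(-137860485797666, 4387573775)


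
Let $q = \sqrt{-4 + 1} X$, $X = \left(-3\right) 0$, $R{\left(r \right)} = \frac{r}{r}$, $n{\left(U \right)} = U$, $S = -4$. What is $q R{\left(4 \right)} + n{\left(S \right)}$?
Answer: $-4$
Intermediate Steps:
$R{\left(r \right)} = 1$
$X = 0$
$q = 0$ ($q = \sqrt{-4 + 1} \cdot 0 = \sqrt{-3} \cdot 0 = i \sqrt{3} \cdot 0 = 0$)
$q R{\left(4 \right)} + n{\left(S \right)} = 0 \cdot 1 - 4 = 0 - 4 = -4$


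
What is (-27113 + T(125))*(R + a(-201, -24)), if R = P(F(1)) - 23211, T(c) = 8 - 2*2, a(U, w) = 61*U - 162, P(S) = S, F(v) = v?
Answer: 965974997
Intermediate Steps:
a(U, w) = -162 + 61*U
T(c) = 4 (T(c) = 8 - 4 = 4)
R = -23210 (R = 1 - 23211 = -23210)
(-27113 + T(125))*(R + a(-201, -24)) = (-27113 + 4)*(-23210 + (-162 + 61*(-201))) = -27109*(-23210 + (-162 - 12261)) = -27109*(-23210 - 12423) = -27109*(-35633) = 965974997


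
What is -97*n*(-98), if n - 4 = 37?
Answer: 389746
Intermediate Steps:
n = 41 (n = 4 + 37 = 41)
-97*n*(-98) = -97*41*(-98) = -3977*(-98) = 389746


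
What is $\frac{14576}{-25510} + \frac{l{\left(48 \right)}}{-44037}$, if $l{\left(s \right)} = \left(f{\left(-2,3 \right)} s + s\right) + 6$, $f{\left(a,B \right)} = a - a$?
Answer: $- \frac{11912238}{20803405} \approx -0.57261$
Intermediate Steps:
$f{\left(a,B \right)} = 0$
$l{\left(s \right)} = 6 + s$ ($l{\left(s \right)} = \left(0 s + s\right) + 6 = \left(0 + s\right) + 6 = s + 6 = 6 + s$)
$\frac{14576}{-25510} + \frac{l{\left(48 \right)}}{-44037} = \frac{14576}{-25510} + \frac{6 + 48}{-44037} = 14576 \left(- \frac{1}{25510}\right) + 54 \left(- \frac{1}{44037}\right) = - \frac{7288}{12755} - \frac{2}{1631} = - \frac{11912238}{20803405}$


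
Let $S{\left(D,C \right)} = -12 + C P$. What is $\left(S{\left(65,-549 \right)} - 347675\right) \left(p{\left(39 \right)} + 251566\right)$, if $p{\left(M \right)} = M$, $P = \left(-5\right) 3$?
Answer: $-85407820460$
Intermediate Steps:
$P = -15$
$S{\left(D,C \right)} = -12 - 15 C$ ($S{\left(D,C \right)} = -12 + C \left(-15\right) = -12 - 15 C$)
$\left(S{\left(65,-549 \right)} - 347675\right) \left(p{\left(39 \right)} + 251566\right) = \left(\left(-12 - -8235\right) - 347675\right) \left(39 + 251566\right) = \left(\left(-12 + 8235\right) - 347675\right) 251605 = \left(8223 - 347675\right) 251605 = \left(-339452\right) 251605 = -85407820460$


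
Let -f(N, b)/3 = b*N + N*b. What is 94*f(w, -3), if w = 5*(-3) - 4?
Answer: -32148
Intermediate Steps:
w = -19 (w = -15 - 4 = -19)
f(N, b) = -6*N*b (f(N, b) = -3*(b*N + N*b) = -3*(N*b + N*b) = -6*N*b)
94*f(w, -3) = 94*(-6*(-19)*(-3)) = 94*(-342) = -32148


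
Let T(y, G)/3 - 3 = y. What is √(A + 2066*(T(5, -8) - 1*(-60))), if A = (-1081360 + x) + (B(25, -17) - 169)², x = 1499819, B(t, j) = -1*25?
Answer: √629639 ≈ 793.50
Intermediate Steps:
B(t, j) = -25
T(y, G) = 9 + 3*y
A = 456095 (A = (-1081360 + 1499819) + (-25 - 169)² = 418459 + (-194)² = 418459 + 37636 = 456095)
√(A + 2066*(T(5, -8) - 1*(-60))) = √(456095 + 2066*((9 + 3*5) - 1*(-60))) = √(456095 + 2066*((9 + 15) + 60)) = √(456095 + 2066*(24 + 60)) = √(456095 + 2066*84) = √(456095 + 173544) = √629639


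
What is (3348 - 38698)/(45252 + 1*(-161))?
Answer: -35350/45091 ≈ -0.78397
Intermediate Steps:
(3348 - 38698)/(45252 + 1*(-161)) = -35350/(45252 - 161) = -35350/45091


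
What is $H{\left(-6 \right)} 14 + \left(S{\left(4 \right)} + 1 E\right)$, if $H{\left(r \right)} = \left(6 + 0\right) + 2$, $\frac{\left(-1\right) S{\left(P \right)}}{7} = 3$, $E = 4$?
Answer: $95$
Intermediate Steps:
$S{\left(P \right)} = -21$ ($S{\left(P \right)} = \left(-7\right) 3 = -21$)
$H{\left(r \right)} = 8$ ($H{\left(r \right)} = 6 + 2 = 8$)
$H{\left(-6 \right)} 14 + \left(S{\left(4 \right)} + 1 E\right) = 8 \cdot 14 + \left(-21 + 1 \cdot 4\right) = 112 + \left(-21 + 4\right) = 112 - 17 = 95$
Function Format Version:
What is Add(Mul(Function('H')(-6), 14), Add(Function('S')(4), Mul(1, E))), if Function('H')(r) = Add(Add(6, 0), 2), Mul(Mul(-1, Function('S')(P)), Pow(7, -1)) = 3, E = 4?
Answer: 95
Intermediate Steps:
Function('S')(P) = -21 (Function('S')(P) = Mul(-7, 3) = -21)
Function('H')(r) = 8 (Function('H')(r) = Add(6, 2) = 8)
Add(Mul(Function('H')(-6), 14), Add(Function('S')(4), Mul(1, E))) = Add(Mul(8, 14), Add(-21, Mul(1, 4))) = Add(112, Add(-21, 4)) = Add(112, -17) = 95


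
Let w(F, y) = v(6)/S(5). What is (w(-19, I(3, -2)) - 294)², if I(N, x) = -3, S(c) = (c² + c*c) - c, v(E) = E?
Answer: 19430464/225 ≈ 86358.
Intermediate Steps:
S(c) = -c + 2*c² (S(c) = (c² + c²) - c = 2*c² - c = -c + 2*c²)
w(F, y) = 2/15 (w(F, y) = 6/((5*(-1 + 2*5))) = 6/((5*(-1 + 10))) = 6/((5*9)) = 6/45 = 6*(1/45) = 2/15)
(w(-19, I(3, -2)) - 294)² = (2/15 - 294)² = (-4408/15)² = 19430464/225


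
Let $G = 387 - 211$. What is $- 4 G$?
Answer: $-704$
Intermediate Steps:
$G = 176$
$- 4 G = \left(-4\right) 176 = -704$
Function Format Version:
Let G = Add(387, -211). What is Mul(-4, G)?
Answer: -704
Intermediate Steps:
G = 176
Mul(-4, G) = Mul(-4, 176) = -704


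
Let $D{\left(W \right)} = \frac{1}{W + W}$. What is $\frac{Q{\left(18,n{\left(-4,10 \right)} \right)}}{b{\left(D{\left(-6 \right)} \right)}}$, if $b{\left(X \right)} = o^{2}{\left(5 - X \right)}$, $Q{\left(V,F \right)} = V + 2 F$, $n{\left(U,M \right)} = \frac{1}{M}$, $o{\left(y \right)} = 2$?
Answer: $\frac{91}{20} \approx 4.55$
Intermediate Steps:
$D{\left(W \right)} = \frac{1}{2 W}$
$b{\left(X \right)} = 4$ ($b{\left(X \right)} = 2^{2} = 4$)
$\frac{Q{\left(18,n{\left(-4,10 \right)} \right)}}{b{\left(D{\left(-6 \right)} \right)}} = \frac{18 + \frac{2}{10}}{4} = \left(18 + 2 \cdot \frac{1}{10}\right) \frac{1}{4} = \left(18 + \frac{1}{5}\right) \frac{1}{4} = \frac{91}{5} \cdot \frac{1}{4} = \frac{91}{20}$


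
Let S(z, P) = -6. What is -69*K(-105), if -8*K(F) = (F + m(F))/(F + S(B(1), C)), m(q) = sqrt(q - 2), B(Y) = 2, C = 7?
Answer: 2415/296 - 23*I*sqrt(107)/296 ≈ 8.1588 - 0.80376*I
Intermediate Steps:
m(q) = sqrt(-2 + q)
K(F) = -(F + sqrt(-2 + F))/(8*(-6 + F)) (K(F) = -(F + sqrt(-2 + F))/(8*(F - 6)) = -(F + sqrt(-2 + F))/(8*(-6 + F)))
-69*K(-105) = -69*(-1*(-105) - sqrt(-2 - 105))/(8*(-6 - 105)) = -69*(105 - sqrt(-107))/(8*(-111)) = -69*(-1)*(105 - I*sqrt(107))/(8*111) = -69*(-35/296 + I*sqrt(107)/888) = 2415/296 - 23*I*sqrt(107)/296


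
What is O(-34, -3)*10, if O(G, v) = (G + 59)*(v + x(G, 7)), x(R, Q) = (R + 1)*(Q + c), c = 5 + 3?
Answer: -124500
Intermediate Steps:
c = 8
x(R, Q) = (1 + R)*(8 + Q) (x(R, Q) = (R + 1)*(Q + 8) = (1 + R)*(8 + Q))
O(G, v) = (59 + G)*(15 + v + 15*G) (O(G, v) = (G + 59)*(v + (8 + 7 + 8*G + 7*G)) = (59 + G)*(v + (15 + 15*G)) = (59 + G)*(15 + v + 15*G))
O(-34, -3)*10 = (885 + 15*(-34)**2 + 59*(-3) + 900*(-34) - 34*(-3))*10 = (885 + 15*1156 - 177 - 30600 + 102)*10 = (885 + 17340 - 177 - 30600 + 102)*10 = -12450*10 = -124500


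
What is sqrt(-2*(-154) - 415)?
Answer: I*sqrt(107) ≈ 10.344*I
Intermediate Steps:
sqrt(-2*(-154) - 415) = sqrt(308 - 415) = sqrt(-107) = I*sqrt(107)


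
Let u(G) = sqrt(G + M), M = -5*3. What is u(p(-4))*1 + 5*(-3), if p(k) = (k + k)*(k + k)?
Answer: -8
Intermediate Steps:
p(k) = 4*k**2 (p(k) = (2*k)*(2*k) = 4*k**2)
M = -15
u(G) = sqrt(-15 + G) (u(G) = sqrt(G - 15) = sqrt(-15 + G))
u(p(-4))*1 + 5*(-3) = sqrt(-15 + 4*(-4)**2)*1 + 5*(-3) = sqrt(-15 + 4*16)*1 - 15 = sqrt(-15 + 64)*1 - 15 = sqrt(49)*1 - 15 = 7*1 - 15 = 7 - 15 = -8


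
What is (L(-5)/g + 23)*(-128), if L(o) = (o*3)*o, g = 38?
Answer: -60736/19 ≈ -3196.6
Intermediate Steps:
L(o) = 3*o² (L(o) = (3*o)*o = 3*o²)
(L(-5)/g + 23)*(-128) = ((3*(-5)²)/38 + 23)*(-128) = ((3*25)*(1/38) + 23)*(-128) = (75*(1/38) + 23)*(-128) = (75/38 + 23)*(-128) = (949/38)*(-128) = -60736/19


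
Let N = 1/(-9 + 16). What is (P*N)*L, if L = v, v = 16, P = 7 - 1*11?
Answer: -64/7 ≈ -9.1429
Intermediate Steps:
N = ⅐ (N = 1/7 = ⅐ ≈ 0.14286)
P = -4 (P = 7 - 11 = -4)
L = 16
(P*N)*L = -4*⅐*16 = -4/7*16 = -64/7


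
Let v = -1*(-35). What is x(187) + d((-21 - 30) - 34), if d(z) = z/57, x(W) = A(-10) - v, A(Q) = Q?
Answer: -2650/57 ≈ -46.491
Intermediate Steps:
v = 35
x(W) = -45 (x(W) = -10 - 1*35 = -10 - 35 = -45)
d(z) = z/57 (d(z) = z*(1/57) = z/57)
x(187) + d((-21 - 30) - 34) = -45 + ((-21 - 30) - 34)/57 = -45 + (-51 - 34)/57 = -45 + (1/57)*(-85) = -45 - 85/57 = -2650/57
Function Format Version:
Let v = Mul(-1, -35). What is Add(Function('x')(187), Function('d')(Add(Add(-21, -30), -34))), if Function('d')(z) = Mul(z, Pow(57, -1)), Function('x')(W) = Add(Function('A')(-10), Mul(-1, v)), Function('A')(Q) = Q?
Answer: Rational(-2650, 57) ≈ -46.491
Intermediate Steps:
v = 35
Function('x')(W) = -45 (Function('x')(W) = Add(-10, Mul(-1, 35)) = Add(-10, -35) = -45)
Function('d')(z) = Mul(Rational(1, 57), z) (Function('d')(z) = Mul(z, Rational(1, 57)) = Mul(Rational(1, 57), z))
Add(Function('x')(187), Function('d')(Add(Add(-21, -30), -34))) = Add(-45, Mul(Rational(1, 57), Add(Add(-21, -30), -34))) = Add(-45, Mul(Rational(1, 57), Add(-51, -34))) = Add(-45, Mul(Rational(1, 57), -85)) = Add(-45, Rational(-85, 57)) = Rational(-2650, 57)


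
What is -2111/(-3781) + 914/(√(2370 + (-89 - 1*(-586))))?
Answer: 2111/3781 + 914*√2867/2867 ≈ 17.628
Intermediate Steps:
-2111/(-3781) + 914/(√(2370 + (-89 - 1*(-586)))) = -2111*(-1/3781) + 914/(√(2370 + (-89 + 586))) = 2111/3781 + 914/(√(2370 + 497)) = 2111/3781 + 914/(√2867) = 2111/3781 + 914*(√2867/2867) = 2111/3781 + 914*√2867/2867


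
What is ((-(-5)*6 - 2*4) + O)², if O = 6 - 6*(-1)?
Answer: 1156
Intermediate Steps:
O = 12 (O = 6 + 6 = 12)
((-(-5)*6 - 2*4) + O)² = ((-(-5)*6 - 2*4) + 12)² = ((-1*(-30) - 8) + 12)² = ((30 - 8) + 12)² = (22 + 12)² = 34² = 1156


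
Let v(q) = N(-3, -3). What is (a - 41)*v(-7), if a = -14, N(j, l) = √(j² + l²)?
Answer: -165*√2 ≈ -233.35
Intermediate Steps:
v(q) = 3*√2 (v(q) = √((-3)² + (-3)²) = √(9 + 9) = √18 = 3*√2)
(a - 41)*v(-7) = (-14 - 41)*(3*√2) = -165*√2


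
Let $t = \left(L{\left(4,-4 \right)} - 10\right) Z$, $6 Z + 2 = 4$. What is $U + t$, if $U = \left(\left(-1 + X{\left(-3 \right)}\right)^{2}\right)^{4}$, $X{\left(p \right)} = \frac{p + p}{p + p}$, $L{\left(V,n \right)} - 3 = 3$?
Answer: $- \frac{4}{3} \approx -1.3333$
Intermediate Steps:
$Z = \frac{1}{3}$ ($Z = - \frac{1}{3} + \frac{1}{6} \cdot 4 = - \frac{1}{3} + \frac{2}{3} = \frac{1}{3} \approx 0.33333$)
$L{\left(V,n \right)} = 6$ ($L{\left(V,n \right)} = 3 + 3 = 6$)
$X{\left(p \right)} = 1$ ($X{\left(p \right)} = \frac{2 p}{2 p} = 2 p \frac{1}{2 p} = 1$)
$t = - \frac{4}{3}$ ($t = \left(6 - 10\right) \frac{1}{3} = \left(-4\right) \frac{1}{3} = - \frac{4}{3} \approx -1.3333$)
$U = 0$ ($U = \left(\left(-1 + 1\right)^{2}\right)^{4} = \left(0^{2}\right)^{4} = 0^{4} = 0$)
$U + t = 0 - \frac{4}{3} = - \frac{4}{3}$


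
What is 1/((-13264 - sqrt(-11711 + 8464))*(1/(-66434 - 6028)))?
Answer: 73933536/13533611 - 5574*I*sqrt(3247)/13533611 ≈ 5.463 - 0.023469*I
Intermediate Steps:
1/((-13264 - sqrt(-11711 + 8464))*(1/(-66434 - 6028))) = 1/((-13264 - sqrt(-3247))*(1/(-72462))) = 1/((-13264 - I*sqrt(3247))*(-1/72462)) = -72462/(-13264 - I*sqrt(3247))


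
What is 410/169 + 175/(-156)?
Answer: 2645/2028 ≈ 1.3042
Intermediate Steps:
410/169 + 175/(-156) = 410*(1/169) + 175*(-1/156) = 410/169 - 175/156 = 2645/2028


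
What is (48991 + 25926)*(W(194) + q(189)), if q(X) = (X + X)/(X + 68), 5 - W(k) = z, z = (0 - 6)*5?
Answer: 702197041/257 ≈ 2.7323e+6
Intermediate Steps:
z = -30 (z = -6*5 = -30)
W(k) = 35 (W(k) = 5 - 1*(-30) = 5 + 30 = 35)
q(X) = 2*X/(68 + X) (q(X) = (2*X)/(68 + X) = 2*X/(68 + X))
(48991 + 25926)*(W(194) + q(189)) = (48991 + 25926)*(35 + 2*189/(68 + 189)) = 74917*(35 + 2*189/257) = 74917*(35 + 2*189*(1/257)) = 74917*(35 + 378/257) = 74917*(9373/257) = 702197041/257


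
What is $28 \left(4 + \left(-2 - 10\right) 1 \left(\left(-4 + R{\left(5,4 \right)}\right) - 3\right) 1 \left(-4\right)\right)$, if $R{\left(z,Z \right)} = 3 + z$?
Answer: $1456$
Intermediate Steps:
$28 \left(4 + \left(-2 - 10\right) 1 \left(\left(-4 + R{\left(5,4 \right)}\right) - 3\right) 1 \left(-4\right)\right) = 28 \left(4 + \left(-2 - 10\right) 1 \left(\left(-4 + \left(3 + 5\right)\right) - 3\right) 1 \left(-4\right)\right) = 28 \left(4 + \left(-2 - 10\right) 1 \left(\left(-4 + 8\right) - 3\right) 1 \left(-4\right)\right) = 28 \left(4 + - 12 \cdot 1 \left(4 - 3\right) 1 \left(-4\right)\right) = 28 \left(4 + - 12 \cdot 1 \cdot 1 \cdot 1 \left(-4\right)\right) = 28 \left(4 + - 12 \cdot 1 \cdot 1 \left(-4\right)\right) = 28 \left(4 + \left(-12\right) 1 \left(-4\right)\right) = 28 \left(4 - -48\right) = 28 \left(4 + 48\right) = 28 \cdot 52 = 1456$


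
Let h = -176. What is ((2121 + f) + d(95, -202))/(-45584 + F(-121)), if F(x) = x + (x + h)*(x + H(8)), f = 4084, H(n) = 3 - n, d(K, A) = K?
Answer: -2100/2761 ≈ -0.76059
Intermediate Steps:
F(x) = x + (-176 + x)*(-5 + x) (F(x) = x + (x - 176)*(x + (3 - 1*8)) = x + (-176 + x)*(x + (3 - 8)) = x + (-176 + x)*(x - 5) = x + (-176 + x)*(-5 + x))
((2121 + f) + d(95, -202))/(-45584 + F(-121)) = ((2121 + 4084) + 95)/(-45584 + (880 + (-121)² - 180*(-121))) = (6205 + 95)/(-45584 + (880 + 14641 + 21780)) = 6300/(-45584 + 37301) = 6300/(-8283) = 6300*(-1/8283) = -2100/2761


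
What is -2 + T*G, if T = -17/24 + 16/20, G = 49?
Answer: 299/120 ≈ 2.4917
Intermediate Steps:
T = 11/120 (T = -17*1/24 + 16*(1/20) = -17/24 + 4/5 = 11/120 ≈ 0.091667)
-2 + T*G = -2 + (11/120)*49 = -2 + 539/120 = 299/120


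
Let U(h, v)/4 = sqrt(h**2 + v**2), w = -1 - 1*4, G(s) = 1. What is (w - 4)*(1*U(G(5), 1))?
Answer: -36*sqrt(2) ≈ -50.912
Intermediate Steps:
w = -5 (w = -1 - 4 = -5)
U(h, v) = 4*sqrt(h**2 + v**2)
(w - 4)*(1*U(G(5), 1)) = (-5 - 4)*(1*(4*sqrt(1**2 + 1**2))) = -9*4*sqrt(1 + 1) = -9*4*sqrt(2) = -36*sqrt(2)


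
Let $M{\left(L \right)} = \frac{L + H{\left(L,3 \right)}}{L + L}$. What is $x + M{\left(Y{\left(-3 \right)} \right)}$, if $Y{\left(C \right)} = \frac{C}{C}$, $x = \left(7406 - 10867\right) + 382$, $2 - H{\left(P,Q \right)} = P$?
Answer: $-3078$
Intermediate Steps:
$H{\left(P,Q \right)} = 2 - P$
$x = -3079$ ($x = -3461 + 382 = -3079$)
$Y{\left(C \right)} = 1$
$M{\left(L \right)} = \frac{1}{L}$ ($M{\left(L \right)} = \frac{L - \left(-2 + L\right)}{L + L} = \frac{2}{2 L} = 2 \frac{1}{2 L} = \frac{1}{L}$)
$x + M{\left(Y{\left(-3 \right)} \right)} = -3079 + 1^{-1} = -3079 + 1 = -3078$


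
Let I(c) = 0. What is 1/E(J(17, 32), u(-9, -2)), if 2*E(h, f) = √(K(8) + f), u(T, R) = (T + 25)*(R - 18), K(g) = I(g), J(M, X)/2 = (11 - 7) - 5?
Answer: -I*√5/20 ≈ -0.1118*I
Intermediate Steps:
J(M, X) = -2 (J(M, X) = 2*((11 - 7) - 5) = 2*(4 - 5) = 2*(-1) = -2)
K(g) = 0
u(T, R) = (-18 + R)*(25 + T) (u(T, R) = (25 + T)*(-18 + R) = (-18 + R)*(25 + T))
E(h, f) = √f/2 (E(h, f) = √(0 + f)/2 = √f/2)
1/E(J(17, 32), u(-9, -2)) = 1/(√(-450 - 18*(-9) + 25*(-2) - 2*(-9))/2) = 1/(√(-450 + 162 - 50 + 18)/2) = 1/(√(-320)/2) = 1/((8*I*√5)/2) = 1/(4*I*√5) = -I*√5/20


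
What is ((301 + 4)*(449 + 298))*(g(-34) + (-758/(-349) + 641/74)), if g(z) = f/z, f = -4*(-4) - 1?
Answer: 519796666935/219521 ≈ 2.3679e+6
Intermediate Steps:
f = 15 (f = 16 - 1 = 15)
g(z) = 15/z
((301 + 4)*(449 + 298))*(g(-34) + (-758/(-349) + 641/74)) = ((301 + 4)*(449 + 298))*(15/(-34) + (-758/(-349) + 641/74)) = (305*747)*(15*(-1/34) + (-758*(-1/349) + 641*(1/74))) = 227835*(-15/34 + (758/349 + 641/74)) = 227835*(-15/34 + 279801/25826) = 227835*(2281461/219521) = 519796666935/219521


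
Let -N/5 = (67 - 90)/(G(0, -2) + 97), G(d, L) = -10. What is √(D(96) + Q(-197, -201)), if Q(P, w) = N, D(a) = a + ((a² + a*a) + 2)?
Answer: 5*√5610543/87 ≈ 136.13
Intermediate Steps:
N = 115/87 (N = -5*(67 - 90)/(-10 + 97) = -(-115)/87 = -5*(-23/87) = 115/87 ≈ 1.3218)
D(a) = 2 + a + 2*a² (D(a) = a + ((a² + a²) + 2) = a + (2*a² + 2) = a + (2 + 2*a²) = 2 + a + 2*a²)
Q(P, w) = 115/87
√(D(96) + Q(-197, -201)) = √((2 + 96 + 2*96²) + 115/87) = √((2 + 96 + 2*9216) + 115/87) = √((2 + 96 + 18432) + 115/87) = √(18530 + 115/87) = √(1612225/87) = 5*√5610543/87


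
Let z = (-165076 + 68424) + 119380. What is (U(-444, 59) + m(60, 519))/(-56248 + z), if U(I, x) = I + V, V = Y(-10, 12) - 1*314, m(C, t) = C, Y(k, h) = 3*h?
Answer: 331/16760 ≈ 0.019749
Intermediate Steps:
V = -278 (V = 3*12 - 1*314 = 36 - 314 = -278)
U(I, x) = -278 + I (U(I, x) = I - 278 = -278 + I)
z = 22728 (z = -96652 + 119380 = 22728)
(U(-444, 59) + m(60, 519))/(-56248 + z) = ((-278 - 444) + 60)/(-56248 + 22728) = (-722 + 60)/(-33520) = -662*(-1/33520) = 331/16760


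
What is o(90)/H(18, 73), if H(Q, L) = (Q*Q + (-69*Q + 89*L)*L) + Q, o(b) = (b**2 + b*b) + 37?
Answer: 16237/383957 ≈ 0.042289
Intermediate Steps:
o(b) = 37 + 2*b**2 (o(b) = (b**2 + b**2) + 37 = 2*b**2 + 37 = 37 + 2*b**2)
H(Q, L) = Q + Q**2 + L*(-69*Q + 89*L) (H(Q, L) = (Q**2 + L*(-69*Q + 89*L)) + Q = Q + Q**2 + L*(-69*Q + 89*L))
o(90)/H(18, 73) = (37 + 2*90**2)/(18 + 18**2 + 89*73**2 - 69*73*18) = (37 + 2*8100)/(18 + 324 + 89*5329 - 90666) = (37 + 16200)/(18 + 324 + 474281 - 90666) = 16237/383957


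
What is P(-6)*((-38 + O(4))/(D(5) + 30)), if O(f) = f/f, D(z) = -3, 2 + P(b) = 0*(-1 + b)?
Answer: 74/27 ≈ 2.7407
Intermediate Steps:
P(b) = -2 (P(b) = -2 + 0*(-1 + b) = -2 + 0 = -2)
O(f) = 1
P(-6)*((-38 + O(4))/(D(5) + 30)) = -2*(-38 + 1)/(-3 + 30) = -(-74)/27 = -2*(-37/27) = 74/27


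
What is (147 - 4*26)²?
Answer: 1849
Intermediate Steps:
(147 - 4*26)² = (147 - 104)² = 43² = 1849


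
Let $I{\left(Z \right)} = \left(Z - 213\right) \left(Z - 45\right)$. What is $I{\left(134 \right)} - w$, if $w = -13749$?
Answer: $6718$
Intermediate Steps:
$I{\left(Z \right)} = \left(-213 + Z\right) \left(-45 + Z\right)$ ($I{\left(Z \right)} = \left(-213 + Z\right) \left(Z - 45\right) = \left(-213 + Z\right) \left(-45 + Z\right)$)
$I{\left(134 \right)} - w = \left(9585 + 134^{2} - 34572\right) - -13749 = \left(9585 + 17956 - 34572\right) + 13749 = -7031 + 13749 = 6718$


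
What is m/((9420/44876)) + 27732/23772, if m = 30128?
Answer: 669595391797/4665255 ≈ 1.4353e+5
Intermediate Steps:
m/((9420/44876)) + 27732/23772 = 30128/((9420/44876)) + 27732/23772 = 30128/((9420*(1/44876))) + 27732*(1/23772) = 30128/(2355/11219) + 2311/1981 = 30128*(11219/2355) + 2311/1981 = 338006032/2355 + 2311/1981 = 669595391797/4665255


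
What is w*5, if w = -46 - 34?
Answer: -400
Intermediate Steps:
w = -80
w*5 = -80*5 = -400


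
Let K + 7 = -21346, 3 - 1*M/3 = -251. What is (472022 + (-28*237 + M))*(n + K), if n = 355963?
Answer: 155977782280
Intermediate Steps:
M = 762 (M = 9 - 3*(-251) = 9 + 753 = 762)
K = -21353 (K = -7 - 21346 = -21353)
(472022 + (-28*237 + M))*(n + K) = (472022 + (-28*237 + 762))*(355963 - 21353) = (472022 + (-6636 + 762))*334610 = (472022 - 5874)*334610 = 466148*334610 = 155977782280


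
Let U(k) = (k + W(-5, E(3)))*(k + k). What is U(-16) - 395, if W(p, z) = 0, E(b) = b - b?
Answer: 117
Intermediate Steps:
E(b) = 0
U(k) = 2*k**2 (U(k) = (k + 0)*(k + k) = k*(2*k) = 2*k**2)
U(-16) - 395 = 2*(-16)**2 - 395 = 2*256 - 395 = 512 - 395 = 117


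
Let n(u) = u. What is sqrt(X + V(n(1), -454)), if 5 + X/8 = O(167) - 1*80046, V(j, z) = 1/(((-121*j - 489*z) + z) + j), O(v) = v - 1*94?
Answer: I*sqrt(7842983486037186)/110716 ≈ 799.89*I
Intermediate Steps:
O(v) = -94 + v (O(v) = v - 94 = -94 + v)
V(j, z) = 1/(-488*z - 120*j) (V(j, z) = 1/(((-489*z - 121*j) + z) + j) = 1/((-488*z - 121*j) + j) = 1/(-488*z - 120*j))
X = -639824 (X = -40 + 8*((-94 + 167) - 1*80046) = -40 + 8*(73 - 80046) = -40 + 8*(-79973) = -40 - 639784 = -639824)
sqrt(X + V(n(1), -454)) = sqrt(-639824 - 1/(120*1 + 488*(-454))) = sqrt(-639824 - 1/(120 - 221552)) = sqrt(-639824 - 1/(-221432)) = sqrt(-639824 - 1*(-1/221432)) = sqrt(-639824 + 1/221432) = sqrt(-141677507967/221432) = I*sqrt(7842983486037186)/110716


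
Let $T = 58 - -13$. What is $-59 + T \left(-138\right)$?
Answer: $-9857$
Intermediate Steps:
$T = 71$ ($T = 58 + 13 = 71$)
$-59 + T \left(-138\right) = -59 + 71 \left(-138\right) = -59 - 9798 = -9857$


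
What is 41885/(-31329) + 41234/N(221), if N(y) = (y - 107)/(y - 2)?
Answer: 47150633674/595251 ≈ 79211.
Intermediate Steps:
N(y) = (-107 + y)/(-2 + y)
41885/(-31329) + 41234/N(221) = 41885/(-31329) + 41234/(((-107 + 221)/(-2 + 221))) = 41885*(-1/31329) + 41234/((114/219)) = -41885/31329 + 41234/(((1/219)*114)) = -41885/31329 + 41234/(38/73) = -41885/31329 + 41234*(73/38) = -41885/31329 + 1505041/19 = 47150633674/595251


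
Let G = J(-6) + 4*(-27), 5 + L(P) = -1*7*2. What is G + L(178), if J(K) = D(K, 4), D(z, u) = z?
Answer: -133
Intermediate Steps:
L(P) = -19 (L(P) = -5 - 1*7*2 = -5 - 7*2 = -5 - 14 = -19)
J(K) = K
G = -114 (G = -6 + 4*(-27) = -6 - 108 = -114)
G + L(178) = -114 - 19 = -133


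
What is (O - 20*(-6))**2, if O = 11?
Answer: 17161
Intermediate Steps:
(O - 20*(-6))**2 = (11 - 20*(-6))**2 = (11 + 120)**2 = 131**2 = 17161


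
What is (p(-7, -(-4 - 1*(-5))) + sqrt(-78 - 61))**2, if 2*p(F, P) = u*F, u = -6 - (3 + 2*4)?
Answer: 13605/4 + 119*I*sqrt(139) ≈ 3401.3 + 1403.0*I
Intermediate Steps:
u = -17 (u = -6 - (3 + 8) = -6 - 1*11 = -6 - 11 = -17)
p(F, P) = -17*F/2 (p(F, P) = (-17*F)/2 = -17*F/2)
(p(-7, -(-4 - 1*(-5))) + sqrt(-78 - 61))**2 = (-17/2*(-7) + sqrt(-78 - 61))**2 = (119/2 + sqrt(-139))**2 = (119/2 + I*sqrt(139))**2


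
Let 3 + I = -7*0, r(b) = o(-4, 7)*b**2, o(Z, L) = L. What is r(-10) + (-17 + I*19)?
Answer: 626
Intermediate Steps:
r(b) = 7*b**2
I = -3 (I = -3 - 7*0 = -3 + 0 = -3)
r(-10) + (-17 + I*19) = 7*(-10)**2 + (-17 - 3*19) = 7*100 + (-17 - 57) = 700 - 74 = 626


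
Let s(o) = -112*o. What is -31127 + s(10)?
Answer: -32247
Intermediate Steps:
-31127 + s(10) = -31127 - 112*10 = -31127 - 1120 = -32247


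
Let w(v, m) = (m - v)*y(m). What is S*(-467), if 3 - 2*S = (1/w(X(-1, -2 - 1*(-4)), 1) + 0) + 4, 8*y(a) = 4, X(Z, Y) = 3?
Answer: 0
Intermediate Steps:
y(a) = ½ (y(a) = (⅛)*4 = ½)
w(v, m) = m/2 - v/2 (w(v, m) = (m - v)*(½) = m/2 - v/2)
S = 0 (S = 3/2 - ((1/((½)*1 - ½*3) + 0) + 4)/2 = 3/2 - ((1/(½ - 3/2) + 0) + 4)/2 = 3/2 - ((1/(-1) + 0) + 4)/2 = 3/2 - ((-1 + 0) + 4)/2 = 3/2 - (-1 + 4)/2 = 3/2 - ½*3 = 3/2 - 3/2 = 0)
S*(-467) = 0*(-467) = 0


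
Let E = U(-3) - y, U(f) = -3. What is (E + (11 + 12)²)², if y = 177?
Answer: 121801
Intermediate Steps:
E = -180 (E = -3 - 1*177 = -3 - 177 = -180)
(E + (11 + 12)²)² = (-180 + (11 + 12)²)² = (-180 + 23²)² = (-180 + 529)² = 349² = 121801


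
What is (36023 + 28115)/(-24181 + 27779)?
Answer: 32069/1799 ≈ 17.826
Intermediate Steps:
(36023 + 28115)/(-24181 + 27779) = 64138/3598 = 64138*(1/3598) = 32069/1799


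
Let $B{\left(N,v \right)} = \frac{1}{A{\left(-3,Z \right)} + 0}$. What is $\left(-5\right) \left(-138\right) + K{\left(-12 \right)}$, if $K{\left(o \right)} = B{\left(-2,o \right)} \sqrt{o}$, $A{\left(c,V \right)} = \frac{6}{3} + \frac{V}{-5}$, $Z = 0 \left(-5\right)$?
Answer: $690 + i \sqrt{3} \approx 690.0 + 1.732 i$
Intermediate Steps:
$Z = 0$
$A{\left(c,V \right)} = 2 - \frac{V}{5}$ ($A{\left(c,V \right)} = 6 \cdot \frac{1}{3} + V \left(- \frac{1}{5}\right) = 2 - \frac{V}{5}$)
$B{\left(N,v \right)} = \frac{1}{2}$ ($B{\left(N,v \right)} = \frac{1}{\left(2 - 0\right) + 0} = \frac{1}{\left(2 + 0\right) + 0} = \frac{1}{2 + 0} = \frac{1}{2}$)
$K{\left(o \right)} = \frac{\sqrt{o}}{2}$
$\left(-5\right) \left(-138\right) + K{\left(-12 \right)} = \left(-5\right) \left(-138\right) + \frac{\sqrt{-12}}{2} = 690 + \frac{2 i \sqrt{3}}{2} = 690 + i \sqrt{3}$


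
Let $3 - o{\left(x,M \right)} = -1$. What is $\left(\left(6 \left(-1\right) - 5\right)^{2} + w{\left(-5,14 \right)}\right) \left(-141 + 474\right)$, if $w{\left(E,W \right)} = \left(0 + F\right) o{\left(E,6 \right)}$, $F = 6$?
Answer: $48285$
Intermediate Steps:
$o{\left(x,M \right)} = 4$ ($o{\left(x,M \right)} = 3 - -1 = 3 + 1 = 4$)
$w{\left(E,W \right)} = 24$ ($w{\left(E,W \right)} = \left(0 + 6\right) 4 = 6 \cdot 4 = 24$)
$\left(\left(6 \left(-1\right) - 5\right)^{2} + w{\left(-5,14 \right)}\right) \left(-141 + 474\right) = \left(\left(6 \left(-1\right) - 5\right)^{2} + 24\right) \left(-141 + 474\right) = \left(\left(-6 - 5\right)^{2} + 24\right) 333 = \left(\left(-11\right)^{2} + 24\right) 333 = \left(121 + 24\right) 333 = 145 \cdot 333 = 48285$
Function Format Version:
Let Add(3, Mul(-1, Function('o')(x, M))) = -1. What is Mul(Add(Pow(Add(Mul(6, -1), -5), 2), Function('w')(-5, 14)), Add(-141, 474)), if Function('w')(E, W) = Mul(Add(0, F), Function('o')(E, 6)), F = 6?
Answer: 48285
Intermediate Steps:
Function('o')(x, M) = 4 (Function('o')(x, M) = Add(3, Mul(-1, -1)) = Add(3, 1) = 4)
Function('w')(E, W) = 24 (Function('w')(E, W) = Mul(Add(0, 6), 4) = Mul(6, 4) = 24)
Mul(Add(Pow(Add(Mul(6, -1), -5), 2), Function('w')(-5, 14)), Add(-141, 474)) = Mul(Add(Pow(Add(Mul(6, -1), -5), 2), 24), Add(-141, 474)) = Mul(Add(Pow(Add(-6, -5), 2), 24), 333) = Mul(Add(Pow(-11, 2), 24), 333) = Mul(Add(121, 24), 333) = Mul(145, 333) = 48285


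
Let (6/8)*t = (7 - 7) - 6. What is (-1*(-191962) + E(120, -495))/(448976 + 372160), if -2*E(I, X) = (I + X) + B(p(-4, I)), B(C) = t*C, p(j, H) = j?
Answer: 128089/547424 ≈ 0.23398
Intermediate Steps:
t = -8 (t = 4*((7 - 7) - 6)/3 = 4*(0 - 6)/3 = (4/3)*(-6) = -8)
B(C) = -8*C
E(I, X) = -16 - I/2 - X/2 (E(I, X) = -((I + X) - 8*(-4))/2 = -((I + X) + 32)/2 = -(32 + I + X)/2 = -16 - I/2 - X/2)
(-1*(-191962) + E(120, -495))/(448976 + 372160) = (-1*(-191962) + (-16 - 1/2*120 - 1/2*(-495)))/(448976 + 372160) = (191962 + (-16 - 60 + 495/2))/821136 = (191962 + 343/2)*(1/821136) = (384267/2)*(1/821136) = 128089/547424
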